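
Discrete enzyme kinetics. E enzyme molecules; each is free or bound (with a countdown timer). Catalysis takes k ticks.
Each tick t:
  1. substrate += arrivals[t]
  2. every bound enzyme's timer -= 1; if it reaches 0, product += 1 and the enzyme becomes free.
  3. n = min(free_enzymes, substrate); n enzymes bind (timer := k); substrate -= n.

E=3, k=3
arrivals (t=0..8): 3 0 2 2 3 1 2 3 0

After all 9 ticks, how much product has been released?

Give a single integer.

Answer: 6

Derivation:
t=0: arr=3 -> substrate=0 bound=3 product=0
t=1: arr=0 -> substrate=0 bound=3 product=0
t=2: arr=2 -> substrate=2 bound=3 product=0
t=3: arr=2 -> substrate=1 bound=3 product=3
t=4: arr=3 -> substrate=4 bound=3 product=3
t=5: arr=1 -> substrate=5 bound=3 product=3
t=6: arr=2 -> substrate=4 bound=3 product=6
t=7: arr=3 -> substrate=7 bound=3 product=6
t=8: arr=0 -> substrate=7 bound=3 product=6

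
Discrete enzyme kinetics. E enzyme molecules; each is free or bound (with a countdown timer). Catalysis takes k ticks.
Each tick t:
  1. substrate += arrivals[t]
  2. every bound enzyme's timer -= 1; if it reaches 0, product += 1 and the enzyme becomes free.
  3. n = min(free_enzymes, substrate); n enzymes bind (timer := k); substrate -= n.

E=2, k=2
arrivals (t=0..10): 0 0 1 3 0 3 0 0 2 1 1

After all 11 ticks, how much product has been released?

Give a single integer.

t=0: arr=0 -> substrate=0 bound=0 product=0
t=1: arr=0 -> substrate=0 bound=0 product=0
t=2: arr=1 -> substrate=0 bound=1 product=0
t=3: arr=3 -> substrate=2 bound=2 product=0
t=4: arr=0 -> substrate=1 bound=2 product=1
t=5: arr=3 -> substrate=3 bound=2 product=2
t=6: arr=0 -> substrate=2 bound=2 product=3
t=7: arr=0 -> substrate=1 bound=2 product=4
t=8: arr=2 -> substrate=2 bound=2 product=5
t=9: arr=1 -> substrate=2 bound=2 product=6
t=10: arr=1 -> substrate=2 bound=2 product=7

Answer: 7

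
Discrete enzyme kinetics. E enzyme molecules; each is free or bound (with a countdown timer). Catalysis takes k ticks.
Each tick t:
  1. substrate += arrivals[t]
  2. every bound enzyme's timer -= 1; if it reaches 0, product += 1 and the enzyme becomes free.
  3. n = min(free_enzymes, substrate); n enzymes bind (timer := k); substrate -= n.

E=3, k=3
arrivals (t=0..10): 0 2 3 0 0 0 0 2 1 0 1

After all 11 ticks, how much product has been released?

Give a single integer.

t=0: arr=0 -> substrate=0 bound=0 product=0
t=1: arr=2 -> substrate=0 bound=2 product=0
t=2: arr=3 -> substrate=2 bound=3 product=0
t=3: arr=0 -> substrate=2 bound=3 product=0
t=4: arr=0 -> substrate=0 bound=3 product=2
t=5: arr=0 -> substrate=0 bound=2 product=3
t=6: arr=0 -> substrate=0 bound=2 product=3
t=7: arr=2 -> substrate=0 bound=2 product=5
t=8: arr=1 -> substrate=0 bound=3 product=5
t=9: arr=0 -> substrate=0 bound=3 product=5
t=10: arr=1 -> substrate=0 bound=2 product=7

Answer: 7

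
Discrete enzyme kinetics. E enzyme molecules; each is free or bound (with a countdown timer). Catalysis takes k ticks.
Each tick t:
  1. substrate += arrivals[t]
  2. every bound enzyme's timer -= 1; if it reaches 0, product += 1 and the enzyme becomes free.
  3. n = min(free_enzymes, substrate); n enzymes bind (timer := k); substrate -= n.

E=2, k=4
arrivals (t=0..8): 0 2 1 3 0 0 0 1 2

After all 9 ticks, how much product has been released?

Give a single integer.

Answer: 2

Derivation:
t=0: arr=0 -> substrate=0 bound=0 product=0
t=1: arr=2 -> substrate=0 bound=2 product=0
t=2: arr=1 -> substrate=1 bound=2 product=0
t=3: arr=3 -> substrate=4 bound=2 product=0
t=4: arr=0 -> substrate=4 bound=2 product=0
t=5: arr=0 -> substrate=2 bound=2 product=2
t=6: arr=0 -> substrate=2 bound=2 product=2
t=7: arr=1 -> substrate=3 bound=2 product=2
t=8: arr=2 -> substrate=5 bound=2 product=2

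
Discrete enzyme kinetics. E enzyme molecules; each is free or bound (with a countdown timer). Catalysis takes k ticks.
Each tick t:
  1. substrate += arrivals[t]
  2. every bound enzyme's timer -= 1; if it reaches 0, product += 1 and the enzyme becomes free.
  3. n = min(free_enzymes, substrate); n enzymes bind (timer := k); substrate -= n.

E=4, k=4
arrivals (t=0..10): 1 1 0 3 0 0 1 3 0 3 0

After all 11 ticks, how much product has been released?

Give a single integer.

Answer: 6

Derivation:
t=0: arr=1 -> substrate=0 bound=1 product=0
t=1: arr=1 -> substrate=0 bound=2 product=0
t=2: arr=0 -> substrate=0 bound=2 product=0
t=3: arr=3 -> substrate=1 bound=4 product=0
t=4: arr=0 -> substrate=0 bound=4 product=1
t=5: arr=0 -> substrate=0 bound=3 product=2
t=6: arr=1 -> substrate=0 bound=4 product=2
t=7: arr=3 -> substrate=1 bound=4 product=4
t=8: arr=0 -> substrate=0 bound=4 product=5
t=9: arr=3 -> substrate=3 bound=4 product=5
t=10: arr=0 -> substrate=2 bound=4 product=6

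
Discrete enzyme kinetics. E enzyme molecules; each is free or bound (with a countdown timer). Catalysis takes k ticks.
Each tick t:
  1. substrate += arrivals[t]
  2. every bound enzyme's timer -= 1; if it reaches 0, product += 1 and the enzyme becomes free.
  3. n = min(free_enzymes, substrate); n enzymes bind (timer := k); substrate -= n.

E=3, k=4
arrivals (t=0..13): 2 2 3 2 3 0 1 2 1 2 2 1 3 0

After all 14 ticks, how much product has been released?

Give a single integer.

Answer: 9

Derivation:
t=0: arr=2 -> substrate=0 bound=2 product=0
t=1: arr=2 -> substrate=1 bound=3 product=0
t=2: arr=3 -> substrate=4 bound=3 product=0
t=3: arr=2 -> substrate=6 bound=3 product=0
t=4: arr=3 -> substrate=7 bound=3 product=2
t=5: arr=0 -> substrate=6 bound=3 product=3
t=6: arr=1 -> substrate=7 bound=3 product=3
t=7: arr=2 -> substrate=9 bound=3 product=3
t=8: arr=1 -> substrate=8 bound=3 product=5
t=9: arr=2 -> substrate=9 bound=3 product=6
t=10: arr=2 -> substrate=11 bound=3 product=6
t=11: arr=1 -> substrate=12 bound=3 product=6
t=12: arr=3 -> substrate=13 bound=3 product=8
t=13: arr=0 -> substrate=12 bound=3 product=9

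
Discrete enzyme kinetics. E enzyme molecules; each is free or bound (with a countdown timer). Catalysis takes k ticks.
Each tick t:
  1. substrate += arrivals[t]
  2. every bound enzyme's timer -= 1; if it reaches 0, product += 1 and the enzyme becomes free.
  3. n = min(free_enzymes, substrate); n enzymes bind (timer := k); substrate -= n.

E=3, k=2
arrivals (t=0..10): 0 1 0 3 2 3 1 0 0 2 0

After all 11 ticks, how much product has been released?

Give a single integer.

t=0: arr=0 -> substrate=0 bound=0 product=0
t=1: arr=1 -> substrate=0 bound=1 product=0
t=2: arr=0 -> substrate=0 bound=1 product=0
t=3: arr=3 -> substrate=0 bound=3 product=1
t=4: arr=2 -> substrate=2 bound=3 product=1
t=5: arr=3 -> substrate=2 bound=3 product=4
t=6: arr=1 -> substrate=3 bound=3 product=4
t=7: arr=0 -> substrate=0 bound=3 product=7
t=8: arr=0 -> substrate=0 bound=3 product=7
t=9: arr=2 -> substrate=0 bound=2 product=10
t=10: arr=0 -> substrate=0 bound=2 product=10

Answer: 10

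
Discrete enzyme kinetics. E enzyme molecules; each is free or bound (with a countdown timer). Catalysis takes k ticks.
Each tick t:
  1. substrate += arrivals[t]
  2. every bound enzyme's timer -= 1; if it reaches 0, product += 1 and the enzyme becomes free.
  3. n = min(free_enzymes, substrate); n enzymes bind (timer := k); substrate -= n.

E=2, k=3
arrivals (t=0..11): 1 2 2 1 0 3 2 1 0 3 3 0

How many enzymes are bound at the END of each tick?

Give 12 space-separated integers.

Answer: 1 2 2 2 2 2 2 2 2 2 2 2

Derivation:
t=0: arr=1 -> substrate=0 bound=1 product=0
t=1: arr=2 -> substrate=1 bound=2 product=0
t=2: arr=2 -> substrate=3 bound=2 product=0
t=3: arr=1 -> substrate=3 bound=2 product=1
t=4: arr=0 -> substrate=2 bound=2 product=2
t=5: arr=3 -> substrate=5 bound=2 product=2
t=6: arr=2 -> substrate=6 bound=2 product=3
t=7: arr=1 -> substrate=6 bound=2 product=4
t=8: arr=0 -> substrate=6 bound=2 product=4
t=9: arr=3 -> substrate=8 bound=2 product=5
t=10: arr=3 -> substrate=10 bound=2 product=6
t=11: arr=0 -> substrate=10 bound=2 product=6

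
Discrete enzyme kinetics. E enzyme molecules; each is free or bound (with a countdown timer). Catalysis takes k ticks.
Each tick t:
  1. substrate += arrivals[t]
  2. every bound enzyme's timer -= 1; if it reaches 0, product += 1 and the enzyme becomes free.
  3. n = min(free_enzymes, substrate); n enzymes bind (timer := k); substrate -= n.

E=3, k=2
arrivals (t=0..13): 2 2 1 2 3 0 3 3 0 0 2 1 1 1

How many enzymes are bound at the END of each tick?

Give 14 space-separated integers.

Answer: 2 3 3 3 3 3 3 3 3 3 3 3 3 3

Derivation:
t=0: arr=2 -> substrate=0 bound=2 product=0
t=1: arr=2 -> substrate=1 bound=3 product=0
t=2: arr=1 -> substrate=0 bound=3 product=2
t=3: arr=2 -> substrate=1 bound=3 product=3
t=4: arr=3 -> substrate=2 bound=3 product=5
t=5: arr=0 -> substrate=1 bound=3 product=6
t=6: arr=3 -> substrate=2 bound=3 product=8
t=7: arr=3 -> substrate=4 bound=3 product=9
t=8: arr=0 -> substrate=2 bound=3 product=11
t=9: arr=0 -> substrate=1 bound=3 product=12
t=10: arr=2 -> substrate=1 bound=3 product=14
t=11: arr=1 -> substrate=1 bound=3 product=15
t=12: arr=1 -> substrate=0 bound=3 product=17
t=13: arr=1 -> substrate=0 bound=3 product=18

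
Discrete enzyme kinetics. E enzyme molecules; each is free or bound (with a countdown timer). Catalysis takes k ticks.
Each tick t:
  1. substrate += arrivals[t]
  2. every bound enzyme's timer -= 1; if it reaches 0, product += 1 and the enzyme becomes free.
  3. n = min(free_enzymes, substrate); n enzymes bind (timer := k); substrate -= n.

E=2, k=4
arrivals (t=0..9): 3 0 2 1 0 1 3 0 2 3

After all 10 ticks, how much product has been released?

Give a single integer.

Answer: 4

Derivation:
t=0: arr=3 -> substrate=1 bound=2 product=0
t=1: arr=0 -> substrate=1 bound=2 product=0
t=2: arr=2 -> substrate=3 bound=2 product=0
t=3: arr=1 -> substrate=4 bound=2 product=0
t=4: arr=0 -> substrate=2 bound=2 product=2
t=5: arr=1 -> substrate=3 bound=2 product=2
t=6: arr=3 -> substrate=6 bound=2 product=2
t=7: arr=0 -> substrate=6 bound=2 product=2
t=8: arr=2 -> substrate=6 bound=2 product=4
t=9: arr=3 -> substrate=9 bound=2 product=4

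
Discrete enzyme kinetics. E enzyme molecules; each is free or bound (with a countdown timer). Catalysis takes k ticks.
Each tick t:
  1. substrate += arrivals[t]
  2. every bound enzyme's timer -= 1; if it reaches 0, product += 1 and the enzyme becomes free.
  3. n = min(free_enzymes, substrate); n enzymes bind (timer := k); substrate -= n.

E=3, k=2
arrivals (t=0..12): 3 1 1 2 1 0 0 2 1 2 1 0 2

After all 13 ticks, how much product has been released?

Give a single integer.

Answer: 14

Derivation:
t=0: arr=3 -> substrate=0 bound=3 product=0
t=1: arr=1 -> substrate=1 bound=3 product=0
t=2: arr=1 -> substrate=0 bound=2 product=3
t=3: arr=2 -> substrate=1 bound=3 product=3
t=4: arr=1 -> substrate=0 bound=3 product=5
t=5: arr=0 -> substrate=0 bound=2 product=6
t=6: arr=0 -> substrate=0 bound=0 product=8
t=7: arr=2 -> substrate=0 bound=2 product=8
t=8: arr=1 -> substrate=0 bound=3 product=8
t=9: arr=2 -> substrate=0 bound=3 product=10
t=10: arr=1 -> substrate=0 bound=3 product=11
t=11: arr=0 -> substrate=0 bound=1 product=13
t=12: arr=2 -> substrate=0 bound=2 product=14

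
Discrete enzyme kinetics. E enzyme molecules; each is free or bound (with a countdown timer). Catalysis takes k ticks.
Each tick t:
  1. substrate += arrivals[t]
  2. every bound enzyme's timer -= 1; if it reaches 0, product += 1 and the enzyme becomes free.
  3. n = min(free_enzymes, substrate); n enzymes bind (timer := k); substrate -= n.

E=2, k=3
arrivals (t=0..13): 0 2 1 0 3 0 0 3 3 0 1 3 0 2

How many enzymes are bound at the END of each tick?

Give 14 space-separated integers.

Answer: 0 2 2 2 2 2 2 2 2 2 2 2 2 2

Derivation:
t=0: arr=0 -> substrate=0 bound=0 product=0
t=1: arr=2 -> substrate=0 bound=2 product=0
t=2: arr=1 -> substrate=1 bound=2 product=0
t=3: arr=0 -> substrate=1 bound=2 product=0
t=4: arr=3 -> substrate=2 bound=2 product=2
t=5: arr=0 -> substrate=2 bound=2 product=2
t=6: arr=0 -> substrate=2 bound=2 product=2
t=7: arr=3 -> substrate=3 bound=2 product=4
t=8: arr=3 -> substrate=6 bound=2 product=4
t=9: arr=0 -> substrate=6 bound=2 product=4
t=10: arr=1 -> substrate=5 bound=2 product=6
t=11: arr=3 -> substrate=8 bound=2 product=6
t=12: arr=0 -> substrate=8 bound=2 product=6
t=13: arr=2 -> substrate=8 bound=2 product=8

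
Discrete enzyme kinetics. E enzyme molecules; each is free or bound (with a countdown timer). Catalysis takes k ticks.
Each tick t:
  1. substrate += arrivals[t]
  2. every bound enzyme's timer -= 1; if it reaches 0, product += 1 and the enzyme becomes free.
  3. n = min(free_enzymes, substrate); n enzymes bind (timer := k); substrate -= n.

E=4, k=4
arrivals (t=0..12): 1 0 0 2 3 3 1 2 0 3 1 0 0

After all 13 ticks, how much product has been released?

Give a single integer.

Answer: 9

Derivation:
t=0: arr=1 -> substrate=0 bound=1 product=0
t=1: arr=0 -> substrate=0 bound=1 product=0
t=2: arr=0 -> substrate=0 bound=1 product=0
t=3: arr=2 -> substrate=0 bound=3 product=0
t=4: arr=3 -> substrate=1 bound=4 product=1
t=5: arr=3 -> substrate=4 bound=4 product=1
t=6: arr=1 -> substrate=5 bound=4 product=1
t=7: arr=2 -> substrate=5 bound=4 product=3
t=8: arr=0 -> substrate=3 bound=4 product=5
t=9: arr=3 -> substrate=6 bound=4 product=5
t=10: arr=1 -> substrate=7 bound=4 product=5
t=11: arr=0 -> substrate=5 bound=4 product=7
t=12: arr=0 -> substrate=3 bound=4 product=9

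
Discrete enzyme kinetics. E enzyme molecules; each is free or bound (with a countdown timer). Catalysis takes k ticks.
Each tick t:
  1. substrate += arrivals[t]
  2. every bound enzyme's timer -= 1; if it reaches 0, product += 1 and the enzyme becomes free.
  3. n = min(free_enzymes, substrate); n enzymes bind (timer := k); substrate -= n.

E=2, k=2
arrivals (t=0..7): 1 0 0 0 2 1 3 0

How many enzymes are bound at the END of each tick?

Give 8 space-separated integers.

Answer: 1 1 0 0 2 2 2 2

Derivation:
t=0: arr=1 -> substrate=0 bound=1 product=0
t=1: arr=0 -> substrate=0 bound=1 product=0
t=2: arr=0 -> substrate=0 bound=0 product=1
t=3: arr=0 -> substrate=0 bound=0 product=1
t=4: arr=2 -> substrate=0 bound=2 product=1
t=5: arr=1 -> substrate=1 bound=2 product=1
t=6: arr=3 -> substrate=2 bound=2 product=3
t=7: arr=0 -> substrate=2 bound=2 product=3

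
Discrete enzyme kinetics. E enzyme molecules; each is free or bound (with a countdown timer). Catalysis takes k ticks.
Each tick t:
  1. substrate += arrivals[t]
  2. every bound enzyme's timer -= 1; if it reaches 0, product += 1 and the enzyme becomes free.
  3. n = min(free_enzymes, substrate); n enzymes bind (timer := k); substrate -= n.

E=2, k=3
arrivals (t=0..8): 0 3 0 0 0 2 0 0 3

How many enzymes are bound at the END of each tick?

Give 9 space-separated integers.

Answer: 0 2 2 2 1 2 2 2 2

Derivation:
t=0: arr=0 -> substrate=0 bound=0 product=0
t=1: arr=3 -> substrate=1 bound=2 product=0
t=2: arr=0 -> substrate=1 bound=2 product=0
t=3: arr=0 -> substrate=1 bound=2 product=0
t=4: arr=0 -> substrate=0 bound=1 product=2
t=5: arr=2 -> substrate=1 bound=2 product=2
t=6: arr=0 -> substrate=1 bound=2 product=2
t=7: arr=0 -> substrate=0 bound=2 product=3
t=8: arr=3 -> substrate=2 bound=2 product=4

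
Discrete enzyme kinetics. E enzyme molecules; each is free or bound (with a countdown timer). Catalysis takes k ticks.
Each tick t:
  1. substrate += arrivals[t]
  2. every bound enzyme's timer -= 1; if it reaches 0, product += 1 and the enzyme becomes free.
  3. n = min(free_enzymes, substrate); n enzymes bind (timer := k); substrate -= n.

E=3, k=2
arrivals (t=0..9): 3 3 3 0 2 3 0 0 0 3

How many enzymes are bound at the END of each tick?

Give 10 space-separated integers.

Answer: 3 3 3 3 3 3 3 3 2 3

Derivation:
t=0: arr=3 -> substrate=0 bound=3 product=0
t=1: arr=3 -> substrate=3 bound=3 product=0
t=2: arr=3 -> substrate=3 bound=3 product=3
t=3: arr=0 -> substrate=3 bound=3 product=3
t=4: arr=2 -> substrate=2 bound=3 product=6
t=5: arr=3 -> substrate=5 bound=3 product=6
t=6: arr=0 -> substrate=2 bound=3 product=9
t=7: arr=0 -> substrate=2 bound=3 product=9
t=8: arr=0 -> substrate=0 bound=2 product=12
t=9: arr=3 -> substrate=2 bound=3 product=12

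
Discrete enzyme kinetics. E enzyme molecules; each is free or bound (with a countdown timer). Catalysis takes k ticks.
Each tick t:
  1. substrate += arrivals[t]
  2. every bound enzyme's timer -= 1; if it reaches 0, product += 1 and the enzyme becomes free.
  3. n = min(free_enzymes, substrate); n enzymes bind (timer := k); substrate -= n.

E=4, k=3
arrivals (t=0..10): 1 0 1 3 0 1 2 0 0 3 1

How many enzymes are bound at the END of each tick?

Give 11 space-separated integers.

t=0: arr=1 -> substrate=0 bound=1 product=0
t=1: arr=0 -> substrate=0 bound=1 product=0
t=2: arr=1 -> substrate=0 bound=2 product=0
t=3: arr=3 -> substrate=0 bound=4 product=1
t=4: arr=0 -> substrate=0 bound=4 product=1
t=5: arr=1 -> substrate=0 bound=4 product=2
t=6: arr=2 -> substrate=0 bound=3 product=5
t=7: arr=0 -> substrate=0 bound=3 product=5
t=8: arr=0 -> substrate=0 bound=2 product=6
t=9: arr=3 -> substrate=0 bound=3 product=8
t=10: arr=1 -> substrate=0 bound=4 product=8

Answer: 1 1 2 4 4 4 3 3 2 3 4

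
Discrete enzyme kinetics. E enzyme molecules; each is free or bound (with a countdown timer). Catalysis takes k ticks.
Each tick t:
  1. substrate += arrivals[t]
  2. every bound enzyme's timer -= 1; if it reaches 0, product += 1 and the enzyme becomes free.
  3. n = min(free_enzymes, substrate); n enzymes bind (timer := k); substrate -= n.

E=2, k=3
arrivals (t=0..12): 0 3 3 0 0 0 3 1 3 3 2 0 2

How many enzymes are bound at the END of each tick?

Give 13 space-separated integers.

t=0: arr=0 -> substrate=0 bound=0 product=0
t=1: arr=3 -> substrate=1 bound=2 product=0
t=2: arr=3 -> substrate=4 bound=2 product=0
t=3: arr=0 -> substrate=4 bound=2 product=0
t=4: arr=0 -> substrate=2 bound=2 product=2
t=5: arr=0 -> substrate=2 bound=2 product=2
t=6: arr=3 -> substrate=5 bound=2 product=2
t=7: arr=1 -> substrate=4 bound=2 product=4
t=8: arr=3 -> substrate=7 bound=2 product=4
t=9: arr=3 -> substrate=10 bound=2 product=4
t=10: arr=2 -> substrate=10 bound=2 product=6
t=11: arr=0 -> substrate=10 bound=2 product=6
t=12: arr=2 -> substrate=12 bound=2 product=6

Answer: 0 2 2 2 2 2 2 2 2 2 2 2 2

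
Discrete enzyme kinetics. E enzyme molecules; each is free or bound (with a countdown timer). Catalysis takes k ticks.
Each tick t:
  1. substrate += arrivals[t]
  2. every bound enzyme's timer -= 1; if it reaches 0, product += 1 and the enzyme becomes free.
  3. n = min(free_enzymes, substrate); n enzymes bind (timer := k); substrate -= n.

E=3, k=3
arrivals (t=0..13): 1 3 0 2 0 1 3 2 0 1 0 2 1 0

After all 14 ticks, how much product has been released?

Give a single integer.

t=0: arr=1 -> substrate=0 bound=1 product=0
t=1: arr=3 -> substrate=1 bound=3 product=0
t=2: arr=0 -> substrate=1 bound=3 product=0
t=3: arr=2 -> substrate=2 bound=3 product=1
t=4: arr=0 -> substrate=0 bound=3 product=3
t=5: arr=1 -> substrate=1 bound=3 product=3
t=6: arr=3 -> substrate=3 bound=3 product=4
t=7: arr=2 -> substrate=3 bound=3 product=6
t=8: arr=0 -> substrate=3 bound=3 product=6
t=9: arr=1 -> substrate=3 bound=3 product=7
t=10: arr=0 -> substrate=1 bound=3 product=9
t=11: arr=2 -> substrate=3 bound=3 product=9
t=12: arr=1 -> substrate=3 bound=3 product=10
t=13: arr=0 -> substrate=1 bound=3 product=12

Answer: 12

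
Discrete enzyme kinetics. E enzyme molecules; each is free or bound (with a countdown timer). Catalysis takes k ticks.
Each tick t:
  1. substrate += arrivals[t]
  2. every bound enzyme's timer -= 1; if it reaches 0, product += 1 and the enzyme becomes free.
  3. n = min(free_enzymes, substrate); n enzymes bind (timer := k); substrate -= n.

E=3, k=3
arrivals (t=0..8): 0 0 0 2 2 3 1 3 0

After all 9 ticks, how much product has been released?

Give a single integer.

Answer: 3

Derivation:
t=0: arr=0 -> substrate=0 bound=0 product=0
t=1: arr=0 -> substrate=0 bound=0 product=0
t=2: arr=0 -> substrate=0 bound=0 product=0
t=3: arr=2 -> substrate=0 bound=2 product=0
t=4: arr=2 -> substrate=1 bound=3 product=0
t=5: arr=3 -> substrate=4 bound=3 product=0
t=6: arr=1 -> substrate=3 bound=3 product=2
t=7: arr=3 -> substrate=5 bound=3 product=3
t=8: arr=0 -> substrate=5 bound=3 product=3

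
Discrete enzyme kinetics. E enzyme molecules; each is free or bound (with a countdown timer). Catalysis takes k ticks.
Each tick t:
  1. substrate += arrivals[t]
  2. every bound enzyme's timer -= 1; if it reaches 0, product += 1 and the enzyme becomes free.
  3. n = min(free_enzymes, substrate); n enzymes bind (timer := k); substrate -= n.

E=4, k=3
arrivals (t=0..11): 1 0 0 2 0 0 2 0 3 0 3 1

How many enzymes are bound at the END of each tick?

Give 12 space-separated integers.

Answer: 1 1 1 2 2 2 2 2 4 3 4 4

Derivation:
t=0: arr=1 -> substrate=0 bound=1 product=0
t=1: arr=0 -> substrate=0 bound=1 product=0
t=2: arr=0 -> substrate=0 bound=1 product=0
t=3: arr=2 -> substrate=0 bound=2 product=1
t=4: arr=0 -> substrate=0 bound=2 product=1
t=5: arr=0 -> substrate=0 bound=2 product=1
t=6: arr=2 -> substrate=0 bound=2 product=3
t=7: arr=0 -> substrate=0 bound=2 product=3
t=8: arr=3 -> substrate=1 bound=4 product=3
t=9: arr=0 -> substrate=0 bound=3 product=5
t=10: arr=3 -> substrate=2 bound=4 product=5
t=11: arr=1 -> substrate=1 bound=4 product=7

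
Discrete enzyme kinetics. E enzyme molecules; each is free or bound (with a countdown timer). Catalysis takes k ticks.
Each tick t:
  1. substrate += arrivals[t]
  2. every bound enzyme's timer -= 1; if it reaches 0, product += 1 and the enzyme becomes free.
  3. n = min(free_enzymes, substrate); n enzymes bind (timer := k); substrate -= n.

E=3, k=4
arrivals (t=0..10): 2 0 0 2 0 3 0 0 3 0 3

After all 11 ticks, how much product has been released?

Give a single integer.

t=0: arr=2 -> substrate=0 bound=2 product=0
t=1: arr=0 -> substrate=0 bound=2 product=0
t=2: arr=0 -> substrate=0 bound=2 product=0
t=3: arr=2 -> substrate=1 bound=3 product=0
t=4: arr=0 -> substrate=0 bound=2 product=2
t=5: arr=3 -> substrate=2 bound=3 product=2
t=6: arr=0 -> substrate=2 bound=3 product=2
t=7: arr=0 -> substrate=1 bound=3 product=3
t=8: arr=3 -> substrate=3 bound=3 product=4
t=9: arr=0 -> substrate=2 bound=3 product=5
t=10: arr=3 -> substrate=5 bound=3 product=5

Answer: 5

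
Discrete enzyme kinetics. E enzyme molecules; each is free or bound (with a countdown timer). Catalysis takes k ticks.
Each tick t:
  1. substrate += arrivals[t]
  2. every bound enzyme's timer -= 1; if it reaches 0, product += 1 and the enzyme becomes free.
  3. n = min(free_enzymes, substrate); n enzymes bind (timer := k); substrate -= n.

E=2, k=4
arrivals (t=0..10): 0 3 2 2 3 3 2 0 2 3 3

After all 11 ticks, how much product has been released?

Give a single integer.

Answer: 4

Derivation:
t=0: arr=0 -> substrate=0 bound=0 product=0
t=1: arr=3 -> substrate=1 bound=2 product=0
t=2: arr=2 -> substrate=3 bound=2 product=0
t=3: arr=2 -> substrate=5 bound=2 product=0
t=4: arr=3 -> substrate=8 bound=2 product=0
t=5: arr=3 -> substrate=9 bound=2 product=2
t=6: arr=2 -> substrate=11 bound=2 product=2
t=7: arr=0 -> substrate=11 bound=2 product=2
t=8: arr=2 -> substrate=13 bound=2 product=2
t=9: arr=3 -> substrate=14 bound=2 product=4
t=10: arr=3 -> substrate=17 bound=2 product=4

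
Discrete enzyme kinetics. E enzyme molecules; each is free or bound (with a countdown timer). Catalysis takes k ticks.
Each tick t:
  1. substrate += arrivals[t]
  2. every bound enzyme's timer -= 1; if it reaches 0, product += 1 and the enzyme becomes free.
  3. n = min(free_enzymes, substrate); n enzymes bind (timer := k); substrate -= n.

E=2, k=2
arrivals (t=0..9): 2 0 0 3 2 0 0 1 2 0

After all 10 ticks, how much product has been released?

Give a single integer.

Answer: 8

Derivation:
t=0: arr=2 -> substrate=0 bound=2 product=0
t=1: arr=0 -> substrate=0 bound=2 product=0
t=2: arr=0 -> substrate=0 bound=0 product=2
t=3: arr=3 -> substrate=1 bound=2 product=2
t=4: arr=2 -> substrate=3 bound=2 product=2
t=5: arr=0 -> substrate=1 bound=2 product=4
t=6: arr=0 -> substrate=1 bound=2 product=4
t=7: arr=1 -> substrate=0 bound=2 product=6
t=8: arr=2 -> substrate=2 bound=2 product=6
t=9: arr=0 -> substrate=0 bound=2 product=8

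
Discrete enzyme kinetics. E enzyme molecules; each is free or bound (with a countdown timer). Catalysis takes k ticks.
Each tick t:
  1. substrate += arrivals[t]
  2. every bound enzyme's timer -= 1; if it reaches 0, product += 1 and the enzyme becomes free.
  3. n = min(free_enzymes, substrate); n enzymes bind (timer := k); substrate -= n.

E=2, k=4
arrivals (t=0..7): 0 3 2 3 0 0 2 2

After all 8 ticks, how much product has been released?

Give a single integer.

t=0: arr=0 -> substrate=0 bound=0 product=0
t=1: arr=3 -> substrate=1 bound=2 product=0
t=2: arr=2 -> substrate=3 bound=2 product=0
t=3: arr=3 -> substrate=6 bound=2 product=0
t=4: arr=0 -> substrate=6 bound=2 product=0
t=5: arr=0 -> substrate=4 bound=2 product=2
t=6: arr=2 -> substrate=6 bound=2 product=2
t=7: arr=2 -> substrate=8 bound=2 product=2

Answer: 2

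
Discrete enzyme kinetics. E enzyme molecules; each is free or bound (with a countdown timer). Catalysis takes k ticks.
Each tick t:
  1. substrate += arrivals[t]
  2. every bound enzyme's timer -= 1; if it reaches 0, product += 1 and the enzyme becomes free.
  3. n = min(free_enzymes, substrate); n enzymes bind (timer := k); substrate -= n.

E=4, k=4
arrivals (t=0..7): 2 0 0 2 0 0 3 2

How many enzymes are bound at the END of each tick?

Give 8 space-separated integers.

t=0: arr=2 -> substrate=0 bound=2 product=0
t=1: arr=0 -> substrate=0 bound=2 product=0
t=2: arr=0 -> substrate=0 bound=2 product=0
t=3: arr=2 -> substrate=0 bound=4 product=0
t=4: arr=0 -> substrate=0 bound=2 product=2
t=5: arr=0 -> substrate=0 bound=2 product=2
t=6: arr=3 -> substrate=1 bound=4 product=2
t=7: arr=2 -> substrate=1 bound=4 product=4

Answer: 2 2 2 4 2 2 4 4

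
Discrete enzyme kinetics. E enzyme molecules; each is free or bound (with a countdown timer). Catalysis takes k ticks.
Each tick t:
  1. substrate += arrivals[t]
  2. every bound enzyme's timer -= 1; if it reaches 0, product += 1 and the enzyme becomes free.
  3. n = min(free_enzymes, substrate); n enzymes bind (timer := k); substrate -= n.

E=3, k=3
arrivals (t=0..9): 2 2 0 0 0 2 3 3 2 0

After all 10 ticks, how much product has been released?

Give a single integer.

t=0: arr=2 -> substrate=0 bound=2 product=0
t=1: arr=2 -> substrate=1 bound=3 product=0
t=2: arr=0 -> substrate=1 bound=3 product=0
t=3: arr=0 -> substrate=0 bound=2 product=2
t=4: arr=0 -> substrate=0 bound=1 product=3
t=5: arr=2 -> substrate=0 bound=3 product=3
t=6: arr=3 -> substrate=2 bound=3 product=4
t=7: arr=3 -> substrate=5 bound=3 product=4
t=8: arr=2 -> substrate=5 bound=3 product=6
t=9: arr=0 -> substrate=4 bound=3 product=7

Answer: 7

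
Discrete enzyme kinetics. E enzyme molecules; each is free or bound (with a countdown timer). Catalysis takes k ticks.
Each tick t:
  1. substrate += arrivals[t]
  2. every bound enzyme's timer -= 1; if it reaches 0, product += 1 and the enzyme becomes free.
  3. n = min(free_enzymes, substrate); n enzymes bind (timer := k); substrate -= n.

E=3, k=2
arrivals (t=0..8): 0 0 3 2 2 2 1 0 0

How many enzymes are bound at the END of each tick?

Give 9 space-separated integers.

t=0: arr=0 -> substrate=0 bound=0 product=0
t=1: arr=0 -> substrate=0 bound=0 product=0
t=2: arr=3 -> substrate=0 bound=3 product=0
t=3: arr=2 -> substrate=2 bound=3 product=0
t=4: arr=2 -> substrate=1 bound=3 product=3
t=5: arr=2 -> substrate=3 bound=3 product=3
t=6: arr=1 -> substrate=1 bound=3 product=6
t=7: arr=0 -> substrate=1 bound=3 product=6
t=8: arr=0 -> substrate=0 bound=1 product=9

Answer: 0 0 3 3 3 3 3 3 1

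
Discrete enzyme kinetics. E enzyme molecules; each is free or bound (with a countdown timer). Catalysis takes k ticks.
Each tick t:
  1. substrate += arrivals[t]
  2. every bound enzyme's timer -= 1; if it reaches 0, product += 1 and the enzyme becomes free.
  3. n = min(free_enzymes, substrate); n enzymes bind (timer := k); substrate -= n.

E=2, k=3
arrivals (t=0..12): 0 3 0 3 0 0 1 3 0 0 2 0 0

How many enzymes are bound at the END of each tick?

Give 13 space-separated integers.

Answer: 0 2 2 2 2 2 2 2 2 2 2 2 2

Derivation:
t=0: arr=0 -> substrate=0 bound=0 product=0
t=1: arr=3 -> substrate=1 bound=2 product=0
t=2: arr=0 -> substrate=1 bound=2 product=0
t=3: arr=3 -> substrate=4 bound=2 product=0
t=4: arr=0 -> substrate=2 bound=2 product=2
t=5: arr=0 -> substrate=2 bound=2 product=2
t=6: arr=1 -> substrate=3 bound=2 product=2
t=7: arr=3 -> substrate=4 bound=2 product=4
t=8: arr=0 -> substrate=4 bound=2 product=4
t=9: arr=0 -> substrate=4 bound=2 product=4
t=10: arr=2 -> substrate=4 bound=2 product=6
t=11: arr=0 -> substrate=4 bound=2 product=6
t=12: arr=0 -> substrate=4 bound=2 product=6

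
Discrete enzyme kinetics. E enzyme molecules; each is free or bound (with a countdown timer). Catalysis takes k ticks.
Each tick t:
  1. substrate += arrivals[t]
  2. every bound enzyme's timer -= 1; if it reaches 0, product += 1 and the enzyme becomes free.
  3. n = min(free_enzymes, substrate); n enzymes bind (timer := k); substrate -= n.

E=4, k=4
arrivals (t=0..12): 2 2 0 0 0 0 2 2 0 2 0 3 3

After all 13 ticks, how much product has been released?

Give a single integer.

t=0: arr=2 -> substrate=0 bound=2 product=0
t=1: arr=2 -> substrate=0 bound=4 product=0
t=2: arr=0 -> substrate=0 bound=4 product=0
t=3: arr=0 -> substrate=0 bound=4 product=0
t=4: arr=0 -> substrate=0 bound=2 product=2
t=5: arr=0 -> substrate=0 bound=0 product=4
t=6: arr=2 -> substrate=0 bound=2 product=4
t=7: arr=2 -> substrate=0 bound=4 product=4
t=8: arr=0 -> substrate=0 bound=4 product=4
t=9: arr=2 -> substrate=2 bound=4 product=4
t=10: arr=0 -> substrate=0 bound=4 product=6
t=11: arr=3 -> substrate=1 bound=4 product=8
t=12: arr=3 -> substrate=4 bound=4 product=8

Answer: 8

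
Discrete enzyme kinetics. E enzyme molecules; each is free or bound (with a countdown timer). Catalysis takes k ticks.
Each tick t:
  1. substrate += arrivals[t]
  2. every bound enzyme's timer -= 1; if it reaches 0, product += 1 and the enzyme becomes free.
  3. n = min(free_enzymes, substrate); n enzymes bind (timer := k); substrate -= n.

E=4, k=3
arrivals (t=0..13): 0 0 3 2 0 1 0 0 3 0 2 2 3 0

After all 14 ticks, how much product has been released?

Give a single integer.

Answer: 10

Derivation:
t=0: arr=0 -> substrate=0 bound=0 product=0
t=1: arr=0 -> substrate=0 bound=0 product=0
t=2: arr=3 -> substrate=0 bound=3 product=0
t=3: arr=2 -> substrate=1 bound=4 product=0
t=4: arr=0 -> substrate=1 bound=4 product=0
t=5: arr=1 -> substrate=0 bound=3 product=3
t=6: arr=0 -> substrate=0 bound=2 product=4
t=7: arr=0 -> substrate=0 bound=2 product=4
t=8: arr=3 -> substrate=0 bound=3 product=6
t=9: arr=0 -> substrate=0 bound=3 product=6
t=10: arr=2 -> substrate=1 bound=4 product=6
t=11: arr=2 -> substrate=0 bound=4 product=9
t=12: arr=3 -> substrate=3 bound=4 product=9
t=13: arr=0 -> substrate=2 bound=4 product=10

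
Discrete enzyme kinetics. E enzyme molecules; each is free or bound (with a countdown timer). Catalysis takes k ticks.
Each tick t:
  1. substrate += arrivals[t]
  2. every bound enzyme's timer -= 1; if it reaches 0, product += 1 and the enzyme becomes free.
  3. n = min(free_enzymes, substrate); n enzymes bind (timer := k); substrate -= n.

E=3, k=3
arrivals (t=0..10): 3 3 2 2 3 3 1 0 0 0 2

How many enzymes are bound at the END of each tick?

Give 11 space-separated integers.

t=0: arr=3 -> substrate=0 bound=3 product=0
t=1: arr=3 -> substrate=3 bound=3 product=0
t=2: arr=2 -> substrate=5 bound=3 product=0
t=3: arr=2 -> substrate=4 bound=3 product=3
t=4: arr=3 -> substrate=7 bound=3 product=3
t=5: arr=3 -> substrate=10 bound=3 product=3
t=6: arr=1 -> substrate=8 bound=3 product=6
t=7: arr=0 -> substrate=8 bound=3 product=6
t=8: arr=0 -> substrate=8 bound=3 product=6
t=9: arr=0 -> substrate=5 bound=3 product=9
t=10: arr=2 -> substrate=7 bound=3 product=9

Answer: 3 3 3 3 3 3 3 3 3 3 3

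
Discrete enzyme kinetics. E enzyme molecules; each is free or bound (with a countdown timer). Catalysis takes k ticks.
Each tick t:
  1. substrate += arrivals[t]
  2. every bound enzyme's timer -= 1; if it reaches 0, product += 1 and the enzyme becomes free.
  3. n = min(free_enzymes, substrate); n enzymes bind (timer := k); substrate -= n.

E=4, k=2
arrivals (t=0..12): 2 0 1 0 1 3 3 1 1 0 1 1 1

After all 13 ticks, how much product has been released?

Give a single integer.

t=0: arr=2 -> substrate=0 bound=2 product=0
t=1: arr=0 -> substrate=0 bound=2 product=0
t=2: arr=1 -> substrate=0 bound=1 product=2
t=3: arr=0 -> substrate=0 bound=1 product=2
t=4: arr=1 -> substrate=0 bound=1 product=3
t=5: arr=3 -> substrate=0 bound=4 product=3
t=6: arr=3 -> substrate=2 bound=4 product=4
t=7: arr=1 -> substrate=0 bound=4 product=7
t=8: arr=1 -> substrate=0 bound=4 product=8
t=9: arr=0 -> substrate=0 bound=1 product=11
t=10: arr=1 -> substrate=0 bound=1 product=12
t=11: arr=1 -> substrate=0 bound=2 product=12
t=12: arr=1 -> substrate=0 bound=2 product=13

Answer: 13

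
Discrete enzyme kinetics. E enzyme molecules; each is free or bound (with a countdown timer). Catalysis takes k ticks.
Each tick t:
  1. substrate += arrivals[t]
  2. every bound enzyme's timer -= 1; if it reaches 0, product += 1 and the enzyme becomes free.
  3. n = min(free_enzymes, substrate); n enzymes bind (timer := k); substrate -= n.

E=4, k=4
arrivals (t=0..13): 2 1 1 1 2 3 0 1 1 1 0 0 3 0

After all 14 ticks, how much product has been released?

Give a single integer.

t=0: arr=2 -> substrate=0 bound=2 product=0
t=1: arr=1 -> substrate=0 bound=3 product=0
t=2: arr=1 -> substrate=0 bound=4 product=0
t=3: arr=1 -> substrate=1 bound=4 product=0
t=4: arr=2 -> substrate=1 bound=4 product=2
t=5: arr=3 -> substrate=3 bound=4 product=3
t=6: arr=0 -> substrate=2 bound=4 product=4
t=7: arr=1 -> substrate=3 bound=4 product=4
t=8: arr=1 -> substrate=2 bound=4 product=6
t=9: arr=1 -> substrate=2 bound=4 product=7
t=10: arr=0 -> substrate=1 bound=4 product=8
t=11: arr=0 -> substrate=1 bound=4 product=8
t=12: arr=3 -> substrate=2 bound=4 product=10
t=13: arr=0 -> substrate=1 bound=4 product=11

Answer: 11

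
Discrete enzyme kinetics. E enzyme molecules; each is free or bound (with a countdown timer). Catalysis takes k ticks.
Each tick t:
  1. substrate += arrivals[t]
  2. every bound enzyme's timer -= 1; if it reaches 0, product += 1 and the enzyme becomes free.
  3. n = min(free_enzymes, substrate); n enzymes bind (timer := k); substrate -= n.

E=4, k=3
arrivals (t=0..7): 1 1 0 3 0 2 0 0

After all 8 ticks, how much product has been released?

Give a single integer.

t=0: arr=1 -> substrate=0 bound=1 product=0
t=1: arr=1 -> substrate=0 bound=2 product=0
t=2: arr=0 -> substrate=0 bound=2 product=0
t=3: arr=3 -> substrate=0 bound=4 product=1
t=4: arr=0 -> substrate=0 bound=3 product=2
t=5: arr=2 -> substrate=1 bound=4 product=2
t=6: arr=0 -> substrate=0 bound=2 product=5
t=7: arr=0 -> substrate=0 bound=2 product=5

Answer: 5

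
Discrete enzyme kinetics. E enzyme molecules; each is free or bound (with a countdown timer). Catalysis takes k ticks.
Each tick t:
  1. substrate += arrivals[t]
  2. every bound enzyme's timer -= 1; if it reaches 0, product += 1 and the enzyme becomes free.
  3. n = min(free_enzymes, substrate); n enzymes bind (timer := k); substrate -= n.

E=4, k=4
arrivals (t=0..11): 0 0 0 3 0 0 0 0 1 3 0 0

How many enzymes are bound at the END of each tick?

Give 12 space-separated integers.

t=0: arr=0 -> substrate=0 bound=0 product=0
t=1: arr=0 -> substrate=0 bound=0 product=0
t=2: arr=0 -> substrate=0 bound=0 product=0
t=3: arr=3 -> substrate=0 bound=3 product=0
t=4: arr=0 -> substrate=0 bound=3 product=0
t=5: arr=0 -> substrate=0 bound=3 product=0
t=6: arr=0 -> substrate=0 bound=3 product=0
t=7: arr=0 -> substrate=0 bound=0 product=3
t=8: arr=1 -> substrate=0 bound=1 product=3
t=9: arr=3 -> substrate=0 bound=4 product=3
t=10: arr=0 -> substrate=0 bound=4 product=3
t=11: arr=0 -> substrate=0 bound=4 product=3

Answer: 0 0 0 3 3 3 3 0 1 4 4 4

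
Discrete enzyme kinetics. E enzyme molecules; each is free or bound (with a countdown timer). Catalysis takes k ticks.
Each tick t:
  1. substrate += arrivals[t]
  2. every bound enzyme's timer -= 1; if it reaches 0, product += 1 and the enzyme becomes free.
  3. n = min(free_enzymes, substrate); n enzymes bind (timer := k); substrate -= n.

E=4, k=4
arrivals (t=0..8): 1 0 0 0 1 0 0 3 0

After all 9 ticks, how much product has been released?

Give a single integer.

t=0: arr=1 -> substrate=0 bound=1 product=0
t=1: arr=0 -> substrate=0 bound=1 product=0
t=2: arr=0 -> substrate=0 bound=1 product=0
t=3: arr=0 -> substrate=0 bound=1 product=0
t=4: arr=1 -> substrate=0 bound=1 product=1
t=5: arr=0 -> substrate=0 bound=1 product=1
t=6: arr=0 -> substrate=0 bound=1 product=1
t=7: arr=3 -> substrate=0 bound=4 product=1
t=8: arr=0 -> substrate=0 bound=3 product=2

Answer: 2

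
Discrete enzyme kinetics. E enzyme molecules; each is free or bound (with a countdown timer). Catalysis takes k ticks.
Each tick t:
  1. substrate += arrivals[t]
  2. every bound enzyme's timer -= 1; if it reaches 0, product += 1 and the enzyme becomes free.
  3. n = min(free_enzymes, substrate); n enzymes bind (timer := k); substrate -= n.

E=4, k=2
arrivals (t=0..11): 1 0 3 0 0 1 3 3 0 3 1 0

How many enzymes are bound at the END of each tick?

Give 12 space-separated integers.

Answer: 1 1 3 3 0 1 4 4 3 4 4 2

Derivation:
t=0: arr=1 -> substrate=0 bound=1 product=0
t=1: arr=0 -> substrate=0 bound=1 product=0
t=2: arr=3 -> substrate=0 bound=3 product=1
t=3: arr=0 -> substrate=0 bound=3 product=1
t=4: arr=0 -> substrate=0 bound=0 product=4
t=5: arr=1 -> substrate=0 bound=1 product=4
t=6: arr=3 -> substrate=0 bound=4 product=4
t=7: arr=3 -> substrate=2 bound=4 product=5
t=8: arr=0 -> substrate=0 bound=3 product=8
t=9: arr=3 -> substrate=1 bound=4 product=9
t=10: arr=1 -> substrate=0 bound=4 product=11
t=11: arr=0 -> substrate=0 bound=2 product=13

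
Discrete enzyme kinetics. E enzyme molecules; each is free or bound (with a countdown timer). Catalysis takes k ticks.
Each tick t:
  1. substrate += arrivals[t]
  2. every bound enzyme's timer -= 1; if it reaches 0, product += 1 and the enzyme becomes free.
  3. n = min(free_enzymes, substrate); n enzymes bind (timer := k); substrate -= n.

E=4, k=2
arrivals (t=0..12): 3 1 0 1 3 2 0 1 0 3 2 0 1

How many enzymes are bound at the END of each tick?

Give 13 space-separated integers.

Answer: 3 4 1 1 4 4 2 2 1 3 4 2 2

Derivation:
t=0: arr=3 -> substrate=0 bound=3 product=0
t=1: arr=1 -> substrate=0 bound=4 product=0
t=2: arr=0 -> substrate=0 bound=1 product=3
t=3: arr=1 -> substrate=0 bound=1 product=4
t=4: arr=3 -> substrate=0 bound=4 product=4
t=5: arr=2 -> substrate=1 bound=4 product=5
t=6: arr=0 -> substrate=0 bound=2 product=8
t=7: arr=1 -> substrate=0 bound=2 product=9
t=8: arr=0 -> substrate=0 bound=1 product=10
t=9: arr=3 -> substrate=0 bound=3 product=11
t=10: arr=2 -> substrate=1 bound=4 product=11
t=11: arr=0 -> substrate=0 bound=2 product=14
t=12: arr=1 -> substrate=0 bound=2 product=15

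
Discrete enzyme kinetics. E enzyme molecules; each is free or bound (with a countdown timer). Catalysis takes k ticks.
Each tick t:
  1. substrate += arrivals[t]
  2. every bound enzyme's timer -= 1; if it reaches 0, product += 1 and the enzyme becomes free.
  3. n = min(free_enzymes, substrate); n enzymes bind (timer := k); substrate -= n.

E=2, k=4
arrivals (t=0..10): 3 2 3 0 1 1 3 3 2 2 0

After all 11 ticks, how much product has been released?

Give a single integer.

t=0: arr=3 -> substrate=1 bound=2 product=0
t=1: arr=2 -> substrate=3 bound=2 product=0
t=2: arr=3 -> substrate=6 bound=2 product=0
t=3: arr=0 -> substrate=6 bound=2 product=0
t=4: arr=1 -> substrate=5 bound=2 product=2
t=5: arr=1 -> substrate=6 bound=2 product=2
t=6: arr=3 -> substrate=9 bound=2 product=2
t=7: arr=3 -> substrate=12 bound=2 product=2
t=8: arr=2 -> substrate=12 bound=2 product=4
t=9: arr=2 -> substrate=14 bound=2 product=4
t=10: arr=0 -> substrate=14 bound=2 product=4

Answer: 4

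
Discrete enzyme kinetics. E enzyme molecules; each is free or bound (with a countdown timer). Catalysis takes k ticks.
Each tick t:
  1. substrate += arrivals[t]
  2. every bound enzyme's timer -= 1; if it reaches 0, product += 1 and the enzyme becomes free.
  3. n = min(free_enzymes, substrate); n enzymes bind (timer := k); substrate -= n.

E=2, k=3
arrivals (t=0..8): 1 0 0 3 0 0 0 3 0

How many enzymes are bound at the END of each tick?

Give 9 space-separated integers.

Answer: 1 1 1 2 2 2 1 2 2

Derivation:
t=0: arr=1 -> substrate=0 bound=1 product=0
t=1: arr=0 -> substrate=0 bound=1 product=0
t=2: arr=0 -> substrate=0 bound=1 product=0
t=3: arr=3 -> substrate=1 bound=2 product=1
t=4: arr=0 -> substrate=1 bound=2 product=1
t=5: arr=0 -> substrate=1 bound=2 product=1
t=6: arr=0 -> substrate=0 bound=1 product=3
t=7: arr=3 -> substrate=2 bound=2 product=3
t=8: arr=0 -> substrate=2 bound=2 product=3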